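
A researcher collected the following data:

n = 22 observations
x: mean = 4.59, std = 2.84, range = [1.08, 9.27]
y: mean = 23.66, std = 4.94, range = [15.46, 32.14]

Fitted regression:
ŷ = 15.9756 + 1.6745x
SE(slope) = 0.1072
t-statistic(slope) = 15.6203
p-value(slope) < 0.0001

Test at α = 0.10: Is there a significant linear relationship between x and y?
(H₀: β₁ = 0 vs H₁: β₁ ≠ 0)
Since p-value < 0.0001 < α = 0.10, reject H₀ — the slope is significantly different from 0.

Hypothesis test for the slope coefficient:

H₀: β₁ = 0 (no linear relationship)
H₁: β₁ ≠ 0 (linear relationship exists)

Test statistic: t = β̂₁ / SE(β̂₁) = 1.6745 / 0.1072 = 15.6203

The p-value (<0.0001) is the probability, under H₀, of a t-statistic at least as extreme as |t| = 15.6203 (two-sided, df = n − 2 = 20).

Decision rule: reject H₀ if p-value < α.
p-value < 0.0001 < α = 0.10 → reject H₀.

At α = 0.10 the data do provide convincing evidence of a nonzero slope.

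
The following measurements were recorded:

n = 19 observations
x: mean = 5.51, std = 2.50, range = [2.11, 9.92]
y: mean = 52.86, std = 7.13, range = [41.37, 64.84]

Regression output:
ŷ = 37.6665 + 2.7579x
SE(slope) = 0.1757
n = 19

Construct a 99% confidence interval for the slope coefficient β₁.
The 99% CI for β₁ is (2.2487, 3.2671)

Confidence interval for the slope:

The 99% CI for β₁ is: β̂₁ ± t*(α/2, n-2) × SE(β̂₁)

Step 1: Find critical t-value
- Confidence level = 0.99
- Degrees of freedom = n - 2 = 19 - 2 = 17
- t*(α/2, 17) = 2.8982

Step 2: Calculate margin of error
Margin = 2.8982 × 0.1757 = 0.5092

Step 3: Construct interval
CI = 2.7579 ± 0.5092
CI = (2.2487, 3.2671)

Interpretation: each one-unit increase in x is associated with a change in mean y of between 2.2487 and 3.2671, with 99% confidence.
The interval does not include 0, suggesting a significant linear relationship.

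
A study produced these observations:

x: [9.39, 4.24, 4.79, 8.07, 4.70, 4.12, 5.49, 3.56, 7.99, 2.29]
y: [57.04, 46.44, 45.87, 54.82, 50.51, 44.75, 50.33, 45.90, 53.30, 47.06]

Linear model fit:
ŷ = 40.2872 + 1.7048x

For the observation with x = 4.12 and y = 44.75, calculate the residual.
Residual = -2.5610

The residual is the difference between the actual value and the predicted value:

Residual = y - ŷ

Step 1: Calculate predicted value
ŷ = 40.2872 + 1.7048 × 4.12
ŷ = 47.3110

Step 2: Calculate residual
Residual = 44.75 - 47.3110
Residual = -2.5610

Sign check: y < ŷ, so the point is below the line and the fit overestimates here.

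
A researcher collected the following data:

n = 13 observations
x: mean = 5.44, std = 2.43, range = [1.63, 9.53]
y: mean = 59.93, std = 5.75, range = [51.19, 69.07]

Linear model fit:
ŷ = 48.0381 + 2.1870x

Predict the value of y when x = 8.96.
ŷ = 67.6336

To predict y for x = 8.96, substitute into the regression equation:

ŷ = 48.0381 + 2.1870 × 8.96
ŷ = 48.0381 + 19.5955
ŷ = 67.6336

This is the fitted mean response at that x — an individual observation would come with a wider prediction interval.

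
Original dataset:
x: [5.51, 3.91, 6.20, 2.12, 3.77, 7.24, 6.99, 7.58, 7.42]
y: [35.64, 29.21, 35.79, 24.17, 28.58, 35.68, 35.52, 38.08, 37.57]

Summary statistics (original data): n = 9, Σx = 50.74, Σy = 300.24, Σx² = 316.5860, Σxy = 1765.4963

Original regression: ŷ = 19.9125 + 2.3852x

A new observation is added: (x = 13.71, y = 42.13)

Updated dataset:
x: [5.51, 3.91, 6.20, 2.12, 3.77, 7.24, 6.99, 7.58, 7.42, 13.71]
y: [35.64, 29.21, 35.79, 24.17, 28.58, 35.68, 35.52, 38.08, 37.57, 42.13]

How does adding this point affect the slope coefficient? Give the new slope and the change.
The slope changes from 2.3852 to 1.5311 (change of -0.8541, or -35.8%).

x = 13.71 lies well outside the original x-range [2.12, 7.58] (x̄ ≈ 5.64), so this observation has high leverage and can move the slope substantially.

Step 1: Update the sums with the new point (n goes from 9 to 10)
Σx  = 50.74 + 13.71 = 64.45
Σy  = 300.24 + 42.13 = 342.37
Σx² = 316.5860 + 13.71² = 316.5860 + 187.9641 = 504.5501
Σxy = 1765.4963 + 13.71×42.13 = 1765.4963 + 577.6023 = 2343.0986

Step 2: Recompute the slope with b₁ = (nΣxy − ΣxΣy) / (nΣx² − (Σx)²)
Numerator   = 10×2343.0986 − 64.45×342.37 = 23430.9860 − 22065.7465 = 1365.2395
Denominator = 10×504.5501 − 64.45² = 5045.5010 − 4153.8025 = 891.6985
b₁(new) = 1365.2395 / 891.6985 = 1.5311

(Same formula on the original sums: (9×1765.4963 − 50.74×300.24) / (9×316.5860 − 50.74²) = 655.2891 / 274.7264 = 2.3852, matching the given fit.)

Step 3: Change in slope
Δβ₁ = 1.5311 − 2.3852 = -0.8541
Relative change = -0.8541 / 2.3852 × 100% = -35.8%
→ the slope decreases when the point is added.

Because the point sits below the extension of the original line at a high-leverage x, it tilts the fit down.
In practice: examine leverage (hᵢ) and Cook's distance rather than deleting it automatically; investigate whether it comes from the same population as the rest of the sample.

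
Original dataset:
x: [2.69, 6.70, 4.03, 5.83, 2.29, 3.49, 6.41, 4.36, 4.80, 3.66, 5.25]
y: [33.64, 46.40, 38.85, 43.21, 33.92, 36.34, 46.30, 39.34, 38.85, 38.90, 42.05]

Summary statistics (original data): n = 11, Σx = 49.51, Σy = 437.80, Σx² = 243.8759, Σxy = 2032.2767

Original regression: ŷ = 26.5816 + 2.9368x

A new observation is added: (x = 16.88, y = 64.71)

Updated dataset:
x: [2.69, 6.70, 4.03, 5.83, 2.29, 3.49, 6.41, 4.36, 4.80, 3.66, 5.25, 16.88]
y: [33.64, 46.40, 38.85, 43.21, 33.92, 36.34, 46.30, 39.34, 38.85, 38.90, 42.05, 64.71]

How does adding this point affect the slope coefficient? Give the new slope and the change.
The slope changes from 2.9368 to 2.1327 (change of -0.8041, or -27.4%).

x = 16.88 lies well outside the original x-range [2.29, 6.70] (x̄ ≈ 4.50), so this observation has high leverage and can move the slope substantially.

Step 1: Update the sums with the new point (n goes from 11 to 12)
Σx  = 49.51 + 16.88 = 66.39
Σy  = 437.80 + 64.71 = 502.51
Σx² = 243.8759 + 16.88² = 243.8759 + 284.9344 = 528.8103
Σxy = 2032.2767 + 16.88×64.71 = 2032.2767 + 1092.3048 = 3124.5815

Step 2: Recompute the slope with b₁ = (nΣxy − ΣxΣy) / (nΣx² − (Σx)²)
Numerator   = 12×3124.5815 − 66.39×502.51 = 37494.9780 − 33361.6389 = 4133.3391
Denominator = 12×528.8103 − 66.39² = 6345.7236 − 4407.6321 = 1938.0915
b₁(new) = 4133.3391 / 1938.0915 = 2.1327

(Same formula on the original sums: (11×2032.2767 − 49.51×437.80) / (11×243.8759 − 49.51²) = 679.5657 / 231.3948 = 2.9368, matching the given fit.)

Step 3: Change in slope
Δβ₁ = 2.1327 − 2.9368 = -0.8041
Relative change = -0.8041 / 2.9368 × 100% = -27.4%
→ the slope decreases when the point is added.

Because the point sits below the extension of the original line at a high-leverage x, it tilts the fit down.
In practice: examine leverage (hᵢ) and Cook's distance rather than deleting it automatically; investigate whether it comes from the same population as the rest of the sample.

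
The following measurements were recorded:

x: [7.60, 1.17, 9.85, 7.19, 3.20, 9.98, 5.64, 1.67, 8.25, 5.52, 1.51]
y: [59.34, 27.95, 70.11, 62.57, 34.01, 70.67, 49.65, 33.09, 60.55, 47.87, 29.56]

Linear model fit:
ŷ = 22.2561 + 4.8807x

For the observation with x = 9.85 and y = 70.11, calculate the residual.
Residual = -0.2210

The residual is the difference between the actual value and the predicted value:

Residual = y - ŷ

Step 1: Calculate predicted value
ŷ = 22.2561 + 4.8807 × 9.85
ŷ = 70.3310

Step 2: Calculate residual
Residual = 70.11 - 70.3310
Residual = -0.2210

The residual is negative, so the observed y = 70.11 sits below the regression line (the line overestimates it by 0.2210).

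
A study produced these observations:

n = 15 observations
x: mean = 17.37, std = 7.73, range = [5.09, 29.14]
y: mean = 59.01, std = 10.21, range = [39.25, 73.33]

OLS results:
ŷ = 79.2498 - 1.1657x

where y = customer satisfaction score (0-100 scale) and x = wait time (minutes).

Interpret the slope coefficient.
An increase of one minute in wait time is associated with a 1.1657 points decrease in predicted satisfaction score.

The slope β₁ = -1.1657 gives the rate at which the fitted satisfaction score changes with wait time.

Interpretation:
- Wait time up by 1 minute → predicted satisfaction score decreases by 1.1657 points
- The effect is assumed constant over the observed range of x (linearity)
- The sign (−) gives the direction; the magnitude 1.1657 gives the size of the effect per minute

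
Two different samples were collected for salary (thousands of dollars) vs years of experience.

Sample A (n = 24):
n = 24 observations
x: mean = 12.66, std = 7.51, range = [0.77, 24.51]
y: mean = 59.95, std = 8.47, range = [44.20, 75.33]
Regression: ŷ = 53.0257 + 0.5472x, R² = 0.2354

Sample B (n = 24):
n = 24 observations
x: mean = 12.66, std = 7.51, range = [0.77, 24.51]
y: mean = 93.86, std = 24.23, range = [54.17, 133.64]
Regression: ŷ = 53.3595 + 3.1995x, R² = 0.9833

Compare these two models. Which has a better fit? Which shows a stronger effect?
Model B has the better fit (R² = 0.9833 vs 0.2354). Model B shows the stronger effect (|β₁| = 3.1995 vs 0.5472).

Model Comparison:

Fit — compare R²:
- Model A: R² = 0.2354 → 23.54% of variance in salary explained
- Model B: R² = 0.9833 → 98.33% of variance in salary explained
- 0.9833 > 0.2354 → Model B has the better fit

Effect size (slope magnitude):
- Model A: β₁ = 0.5472 → predicted salary rises 0.5472 thousand dollars per additional year of experience
- Model B: β₁ = 3.1995 → predicted salary rises 3.1995 thousand dollars per additional year of experience
- |0.5472| < |3.1995| → Model B shows the stronger marginal effect

Note: A better fit (higher R²) doesn't necessarily mean a more important relationship.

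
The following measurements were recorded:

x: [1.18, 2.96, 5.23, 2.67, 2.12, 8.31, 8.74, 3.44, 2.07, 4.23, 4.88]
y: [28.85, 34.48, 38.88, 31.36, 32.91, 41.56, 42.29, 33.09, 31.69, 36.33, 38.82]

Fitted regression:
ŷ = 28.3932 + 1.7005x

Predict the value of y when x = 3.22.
ŷ = 33.8688

To predict y for x = 3.22, substitute into the regression equation:

ŷ = 28.3932 + 1.7005 × 3.22
ŷ = 28.3932 + 5.4756
ŷ = 33.8688

This is the fitted mean response at that x — an individual observation would come with a wider prediction interval.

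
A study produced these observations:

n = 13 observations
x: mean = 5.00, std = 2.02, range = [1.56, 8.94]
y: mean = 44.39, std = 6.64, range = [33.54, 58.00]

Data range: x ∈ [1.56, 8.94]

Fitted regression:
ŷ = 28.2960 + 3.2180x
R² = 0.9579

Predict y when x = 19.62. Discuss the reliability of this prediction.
ŷ = 91.4332, but this is extrapolation (above the data range [1.56, 8.94]) and may be unreliable.

Prediction calculation:
ŷ = 28.2960 + 3.2180 × 19.62
ŷ = 91.4332

Reliability:
- Data range: x ∈ [1.56, 8.94]
- Prediction point: x = 19.62 is 10.68 units above the observed range → this is EXTRAPOLATION, not interpolation

Why that matters here:
- R² describes fit only over the sampled x values; it says nothing about behaviour beyond them
- The standard error of prediction grows with (x − x̄)², and x = 19.62 is far from x̄ = 5.00

The R² = 0.9579 only validates the fit within [1.56, 8.94]; treat ŷ = 91.4332 with caution.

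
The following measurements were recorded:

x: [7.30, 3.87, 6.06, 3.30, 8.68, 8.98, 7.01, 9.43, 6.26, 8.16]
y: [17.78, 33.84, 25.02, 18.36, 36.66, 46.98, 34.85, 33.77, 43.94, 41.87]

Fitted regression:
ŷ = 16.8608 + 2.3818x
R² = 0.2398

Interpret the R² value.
R² = 0.2398 means 23.98% of the variation in y is explained by the linear relationship with x. This indicates a weak fit.

R² (coefficient of determination) measures the proportion of variance in y explained by the regression model.

Here R² = 0.2398:
- Explained: 23.98% of the variation in y
- Unexplained (residual): 100% − 23.98% = 76.02%
- Rule of thumb (below 0.3 weak; 0.3 to below 0.7 moderate; 0.7 and above strong) → weak

Note: R² never decreases when predictors are added, so it should not be used alone to compare models of different size.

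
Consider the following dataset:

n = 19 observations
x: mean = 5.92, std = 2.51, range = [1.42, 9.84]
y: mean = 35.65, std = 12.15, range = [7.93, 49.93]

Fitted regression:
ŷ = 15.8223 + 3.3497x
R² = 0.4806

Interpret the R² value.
R² = 0.4806 means 48.06% of the variation in y is explained by the linear relationship with x. This indicates a moderate fit.

The coefficient of determination R² is the fraction of the total variation in y that the fitted line accounts for.

Here R² = 0.4806:
- Explained: 48.06% of the variation in y
- Unexplained (residual): 100% − 48.06% = 51.94%
- Rule of thumb (below 0.3 weak; 0.3 to below 0.7 moderate; 0.7 and above strong) → moderate

Note: R² says nothing about causation, and a high R² does not by itself mean the linear form is appropriate — check the residuals.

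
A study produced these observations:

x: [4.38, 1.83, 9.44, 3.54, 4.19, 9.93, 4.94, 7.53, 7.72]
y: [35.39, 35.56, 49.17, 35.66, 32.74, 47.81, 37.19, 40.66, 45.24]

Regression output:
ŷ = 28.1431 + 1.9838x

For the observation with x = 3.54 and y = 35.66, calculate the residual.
Residual = 0.4942

The residual is the difference between the actual value and the predicted value:

Residual = y - ŷ

Step 1: Calculate predicted value
ŷ = 28.1431 + 1.9838 × 3.54
ŷ = 35.1658

Step 2: Calculate residual
Residual = 35.66 - 35.1658
Residual = 0.4942

Interpretation: the model underestimates the actual value by 0.4942 at this point (positive residual → observation lies above the fitted line).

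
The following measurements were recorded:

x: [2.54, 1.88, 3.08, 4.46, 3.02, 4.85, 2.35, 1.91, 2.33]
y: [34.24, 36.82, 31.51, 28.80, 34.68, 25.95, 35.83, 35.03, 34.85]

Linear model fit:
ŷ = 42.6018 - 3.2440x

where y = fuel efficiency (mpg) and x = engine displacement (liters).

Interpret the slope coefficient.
On average, fuel efficiency is about 3.2440 mpg lower for every extra liter of engine displacement.

The slope coefficient β₁ = -3.2440 represents the marginal effect of engine displacement on fuel efficiency.

Interpretation:
- Engine displacement up by 1 liter → predicted fuel efficiency decreases by 3.2440 mpg
- This is a linear approximation: the same per-unit change is assumed across the whole observed x range

The intercept β₀ = 42.6018 is the predicted fuel efficiency when engine displacement = 0; since the smallest observed x is 1.88, this is an extrapolation and mainly anchors the line.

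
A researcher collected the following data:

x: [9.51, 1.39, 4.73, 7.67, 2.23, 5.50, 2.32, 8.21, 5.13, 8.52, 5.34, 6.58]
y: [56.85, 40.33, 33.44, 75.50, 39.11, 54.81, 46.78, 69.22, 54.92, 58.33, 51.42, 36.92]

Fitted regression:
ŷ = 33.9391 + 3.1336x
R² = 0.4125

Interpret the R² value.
R² = 0.4125 means 41.25% of the variation in y is explained by the linear relationship with x. This indicates a moderate fit.

The coefficient of determination R² is the fraction of the total variation in y that the fitted line accounts for.

Here R² = 0.4125:
- Explained: 41.25% of the variation in y
- Unexplained (residual): 100% − 41.25% = 58.75%
- Rule of thumb (below 0.3 weak; 0.3 to below 0.7 moderate; 0.7 and above strong) → moderate

Note: R² says nothing about causation, and a high R² does not by itself mean the linear form is appropriate — check the residuals.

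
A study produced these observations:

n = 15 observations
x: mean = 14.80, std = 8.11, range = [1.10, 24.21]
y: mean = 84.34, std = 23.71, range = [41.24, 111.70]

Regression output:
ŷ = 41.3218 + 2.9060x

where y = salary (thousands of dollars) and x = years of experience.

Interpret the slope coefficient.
On average, salary is about 2.9060 thousand dollars higher for every extra year of experience.

The slope coefficient β₁ = 2.9060 represents the marginal effect of experience on salary.

Interpretation:
- Experience up by 1 year → predicted salary increases by 2.9060 thousand dollars
- This is a linear approximation: the same per-unit change is assumed across the whole observed x range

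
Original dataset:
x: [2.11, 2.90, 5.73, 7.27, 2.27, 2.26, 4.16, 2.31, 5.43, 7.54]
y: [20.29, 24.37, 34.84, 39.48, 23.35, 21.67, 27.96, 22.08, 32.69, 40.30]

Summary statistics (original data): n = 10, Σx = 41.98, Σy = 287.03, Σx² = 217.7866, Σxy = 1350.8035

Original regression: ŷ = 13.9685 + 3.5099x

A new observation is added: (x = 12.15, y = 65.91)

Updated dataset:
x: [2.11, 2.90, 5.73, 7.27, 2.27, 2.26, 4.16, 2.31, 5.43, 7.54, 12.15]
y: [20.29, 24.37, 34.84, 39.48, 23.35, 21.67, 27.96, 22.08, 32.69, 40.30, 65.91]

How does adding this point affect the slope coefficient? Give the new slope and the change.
Adding the point moves β₁ from 3.5099 to 4.1884, i.e. it increases by 0.6785 (+19.3%).

The new point has HIGH LEVERAGE: x = 12.15 is far from the original mean x̄ = 41.98/10 ≈ 4.20 (original range [2.11, 7.54]).

Step 1: Update the sums with the new point (n goes from 10 to 11)
Σx  = 41.98 + 12.15 = 54.13
Σy  = 287.03 + 65.91 = 352.94
Σx² = 217.7866 + 12.15² = 217.7866 + 147.6225 = 365.4091
Σxy = 1350.8035 + 12.15×65.91 = 1350.8035 + 800.8065 = 2151.6100

Step 2: Recompute the slope with b₁ = (nΣxy − ΣxΣy) / (nΣx² − (Σx)²)
Numerator   = 11×2151.6100 − 54.13×352.94 = 23667.7100 − 19104.6422 = 4563.0678
Denominator = 11×365.4091 − 54.13² = 4019.5001 − 2930.0569 = 1089.4432
b₁(new) = 4563.0678 / 1089.4432 = 4.1884

(Same formula on the original sums: (10×1350.8035 − 41.98×287.03) / (10×217.7866 − 41.98²) = 1458.5156 / 415.5456 = 3.5099, matching the given fit.)

Step 3: Change in slope
Δβ₁ = 4.1884 − 3.5099 = +0.6785
Relative change = +0.6785 / 3.5099 × 100% = +19.3%
→ the slope increases when the point is added.

Because the point sits above the extension of the original line at a high-leverage x, it tilts the fit up.
In practice: refit with and without it and report both if conclusions differ; investigate whether it comes from the same population as the rest of the sample.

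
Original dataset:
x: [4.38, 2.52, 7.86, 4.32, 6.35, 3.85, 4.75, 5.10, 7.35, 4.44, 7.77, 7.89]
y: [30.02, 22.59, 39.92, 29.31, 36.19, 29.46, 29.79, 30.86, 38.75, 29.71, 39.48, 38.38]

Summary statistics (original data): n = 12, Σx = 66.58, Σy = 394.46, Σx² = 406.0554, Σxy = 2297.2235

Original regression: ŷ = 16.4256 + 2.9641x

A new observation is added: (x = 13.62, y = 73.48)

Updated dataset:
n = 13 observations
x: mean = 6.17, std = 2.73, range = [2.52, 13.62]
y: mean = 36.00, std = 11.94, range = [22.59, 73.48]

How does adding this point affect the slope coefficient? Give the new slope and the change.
Adding the point moves β₁ from 2.9641 to 4.2484, i.e. it increases by 1.2843 (+43.3%).

The new point has HIGH LEVERAGE: x = 13.62 is far from the original mean x̄ = 66.58/12 ≈ 5.55 (original range [2.52, 7.89]).

Step 1: Update the sums with the new point (n goes from 12 to 13)
Σx  = 66.58 + 13.62 = 80.20
Σy  = 394.46 + 73.48 = 467.94
Σx² = 406.0554 + 13.62² = 406.0554 + 185.5044 = 591.5598
Σxy = 2297.2235 + 13.62×73.48 = 2297.2235 + 1000.7976 = 3298.0211

Step 2: Recompute the slope with b₁ = (nΣxy − ΣxΣy) / (nΣx² − (Σx)²)
Numerator   = 13×3298.0211 − 80.20×467.94 = 42874.2743 − 37528.7880 = 5345.4863
Denominator = 13×591.5598 − 80.20² = 7690.2774 − 6432.0400 = 1258.2374
b₁(new) = 5345.4863 / 1258.2374 = 4.2484

(Same formula on the original sums: (12×2297.2235 − 66.58×394.46) / (12×406.0554 − 66.58²) = 1303.5352 / 439.7684 = 2.9641, matching the given fit.)

Step 3: Change in slope
Δβ₁ = 4.2484 − 2.9641 = +1.2843
Relative change = +1.2843 / 2.9641 × 100% = +43.3%
→ the slope increases when the point is added.

A high-leverage point only changes the slope if it is off the original line; here y = 73.48 is above the original trend, so the slope increases.
In practice: examine leverage (hᵢ) and Cook's distance rather than deleting it automatically.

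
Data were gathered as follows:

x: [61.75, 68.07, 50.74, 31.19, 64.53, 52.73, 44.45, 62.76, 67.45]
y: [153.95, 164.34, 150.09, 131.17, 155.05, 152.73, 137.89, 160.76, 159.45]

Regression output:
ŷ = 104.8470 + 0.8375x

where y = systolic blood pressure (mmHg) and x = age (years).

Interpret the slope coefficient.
An increase of one year in age is associated with a 0.8375 mmHg increase in predicted blood pressure.

The slope β₁ = 0.8375 gives the rate at which the fitted blood pressure changes with age.

Interpretation:
- Age up by 1 year → predicted blood pressure increases by 0.8375 mmHg
- This is a linear approximation: the same per-unit change is assumed across the whole observed x range
- The sign (+) gives the direction; the magnitude 0.8375 gives the size of the effect per year

The intercept β₀ = 104.8470 is the predicted blood pressure when age = 0; since the smallest observed x is 31.19, this is an extrapolation and mainly anchors the line.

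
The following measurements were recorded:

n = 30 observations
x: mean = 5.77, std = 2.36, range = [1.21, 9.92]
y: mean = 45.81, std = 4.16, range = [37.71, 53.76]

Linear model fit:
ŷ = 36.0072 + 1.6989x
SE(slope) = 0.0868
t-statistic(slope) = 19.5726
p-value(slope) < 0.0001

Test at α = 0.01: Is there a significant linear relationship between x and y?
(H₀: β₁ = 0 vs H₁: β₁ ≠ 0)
Since p-value < 0.0001 < α = 0.01, reject H₀ — the slope is significantly different from 0.

Hypothesis test for the slope coefficient:

H₀: β₁ = 0 (no linear relationship)
H₁: β₁ ≠ 0 (linear relationship exists)

Test statistic: t = β̂₁ / SE(β̂₁) = 1.6989 / 0.0868 = 19.5726

With df = 28, the two-sided p-value for |t| = 19.5726 is <0.0001.

Decision rule: reject H₀ if p-value < α.
p-value < 0.0001 < α = 0.01 → reject H₀.

At α = 0.01 the data do provide convincing evidence of a nonzero slope.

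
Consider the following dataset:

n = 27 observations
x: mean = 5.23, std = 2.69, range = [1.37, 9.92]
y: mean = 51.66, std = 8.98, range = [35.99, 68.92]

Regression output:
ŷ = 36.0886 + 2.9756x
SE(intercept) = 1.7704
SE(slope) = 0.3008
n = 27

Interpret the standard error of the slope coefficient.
SE(β̂₁) = 0.3008 is the estimated standard deviation of the slope estimate across repeated samples; relative to β̂₁ = 2.9756 that is 10.1%, a precise estimate.

SE(β̂₁) = s / √Sxx, where s is the residual standard deviation and Sxx = Σ(x − x̄)². It is the yardstick for how far β̂₁ = 2.9756 could plausibly be from the true slope.

Relative precision:
- SE / |β̂₁| = 0.3008 / 2.9756 = 10.1%
- Rule of thumb (under 20%: precise; 20% to under 50%: moderately precise; 50% or more: imprecise) → precise

Link to the t-test: t = β̂₁ / SE(β̂₁) = 2.9756 / 0.3008 = 9.8923, the statistic for H₀: β₁ = 0.

What drives SE(β̂₁): more residual scatter → larger SE; wider spread of x values → smaller SE; larger n (here n = 27) → smaller SE.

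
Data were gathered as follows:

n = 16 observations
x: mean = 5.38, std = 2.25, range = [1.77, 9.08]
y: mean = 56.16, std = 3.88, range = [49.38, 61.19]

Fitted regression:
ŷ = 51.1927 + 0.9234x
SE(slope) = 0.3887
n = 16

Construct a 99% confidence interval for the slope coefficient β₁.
The 99% CI for β₁ is (-0.2337, 2.0805)

Confidence interval for the slope:

The 99% CI for β₁ is: β̂₁ ± t*(α/2, n-2) × SE(β̂₁)

Step 1: Find critical t-value
- Confidence level = 0.99
- Degrees of freedom = n - 2 = 16 - 2 = 14
- t*(α/2, 14) = 2.9768

Step 2: Calculate margin of error
Margin = 2.9768 × 0.3887 = 1.1571

Step 3: Construct interval
CI = 0.9234 ± 1.1571
CI = (-0.2337, 2.0805)

Interpretation: We are 99% confident that the true slope β₁ lies between -0.2337 and 2.0805.
The interval includes 0, so at this confidence level the slope is not significantly different from 0.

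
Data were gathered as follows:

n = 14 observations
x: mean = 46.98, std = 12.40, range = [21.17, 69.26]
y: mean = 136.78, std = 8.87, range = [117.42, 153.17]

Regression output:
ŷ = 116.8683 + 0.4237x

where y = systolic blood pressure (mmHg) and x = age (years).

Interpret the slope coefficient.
An increase of one year in age is associated with a 0.4237 mmHg increase in predicted blood pressure.

The slope β₁ = 0.4237 gives the rate at which the fitted blood pressure changes with age.

Interpretation:
- Age up by 1 year → predicted blood pressure increases by 0.4237 mmHg
- This is a linear approximation: the same per-unit change is assumed across the whole observed x range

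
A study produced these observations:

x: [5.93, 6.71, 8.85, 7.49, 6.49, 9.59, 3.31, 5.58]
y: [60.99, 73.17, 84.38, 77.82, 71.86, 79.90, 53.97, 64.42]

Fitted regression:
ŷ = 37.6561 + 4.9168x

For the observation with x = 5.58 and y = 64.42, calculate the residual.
Residual = -0.6718

The residual is the difference between the actual value and the predicted value:

Residual = y - ŷ

Step 1: Calculate predicted value
ŷ = 37.6561 + 4.9168 × 5.58
ŷ = 65.0918

Step 2: Calculate residual
Residual = 64.42 - 65.0918
Residual = -0.6718

Sign check: y < ŷ, so the point is below the line and the fit overestimates here.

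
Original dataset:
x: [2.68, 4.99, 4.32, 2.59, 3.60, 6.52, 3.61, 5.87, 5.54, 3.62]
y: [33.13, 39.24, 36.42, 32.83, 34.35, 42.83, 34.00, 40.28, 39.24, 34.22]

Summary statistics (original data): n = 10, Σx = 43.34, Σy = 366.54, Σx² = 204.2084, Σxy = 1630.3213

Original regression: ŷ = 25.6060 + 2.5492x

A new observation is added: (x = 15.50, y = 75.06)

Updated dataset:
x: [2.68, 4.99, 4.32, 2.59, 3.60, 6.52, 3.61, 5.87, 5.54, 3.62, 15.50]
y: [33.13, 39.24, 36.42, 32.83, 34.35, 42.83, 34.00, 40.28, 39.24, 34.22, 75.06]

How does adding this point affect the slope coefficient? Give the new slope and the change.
Adding the point moves β₁ from 2.5492 to 3.3272, i.e. it increases by 0.7780 (+30.5%).

The new point has HIGH LEVERAGE: x = 15.50 is far from the original mean x̄ = 43.34/10 ≈ 4.33 (original range [2.59, 6.52]).

Step 1: Update the sums with the new point (n goes from 10 to 11)
Σx  = 43.34 + 15.50 = 58.84
Σy  = 366.54 + 75.06 = 441.60
Σx² = 204.2084 + 15.50² = 204.2084 + 240.2500 = 444.4584
Σxy = 1630.3213 + 15.50×75.06 = 1630.3213 + 1163.4300 = 2793.7513

Step 2: Recompute the slope with b₁ = (nΣxy − ΣxΣy) / (nΣx² − (Σx)²)
Numerator   = 11×2793.7513 − 58.84×441.60 = 30731.2643 − 25983.7440 = 4747.5203
Denominator = 11×444.4584 − 58.84² = 4889.0424 − 3462.1456 = 1426.8968
b₁(new) = 4747.5203 / 1426.8968 = 3.3272

(Same formula on the original sums: (10×1630.3213 − 43.34×366.54) / (10×204.2084 − 43.34²) = 417.3694 / 163.7284 = 2.5492, matching the given fit.)

Step 3: Change in slope
Δβ₁ = 3.3272 − 2.5492 = +0.7780
Relative change = +0.7780 / 2.5492 × 100% = +30.5%
→ the slope increases when the point is added.

A high-leverage point only changes the slope if it is off the original line; here y = 75.06 is above the original trend, so the slope increases.
In practice: refit with and without it and report both if conclusions differ.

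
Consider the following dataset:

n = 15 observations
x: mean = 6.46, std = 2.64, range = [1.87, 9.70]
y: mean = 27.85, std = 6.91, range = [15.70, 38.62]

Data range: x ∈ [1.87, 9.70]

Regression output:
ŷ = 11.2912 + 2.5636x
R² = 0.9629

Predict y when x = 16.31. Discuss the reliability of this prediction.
ŷ = 53.1035 (extrapolation — x = 16.31 lies outside [1.87, 9.70], so reliability is low).

Prediction calculation:
ŷ = 11.2912 + 2.5636 × 16.31
ŷ = 53.1035

Reliability:
- Data range: x ∈ [1.87, 9.70]
- Prediction point: x = 16.31 is 6.61 units above the observed range → this is EXTRAPOLATION, not interpolation

Why that matters here:
- Real relationships often flatten, saturate, or turn nonlinear at extremes
- The standard error of prediction grows with (x − x̄)², and x = 16.31 is far from x̄ = 6.46

A defensible statement: 'if the linear trend continued to x = 16.31, y would be about 53.1035' — the premise is untested.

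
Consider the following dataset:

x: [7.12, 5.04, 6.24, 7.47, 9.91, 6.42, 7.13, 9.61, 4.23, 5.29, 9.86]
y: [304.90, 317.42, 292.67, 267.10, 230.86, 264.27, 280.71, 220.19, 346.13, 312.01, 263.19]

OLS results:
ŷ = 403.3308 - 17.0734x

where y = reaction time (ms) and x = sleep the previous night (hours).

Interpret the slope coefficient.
On average, reaction time is about 17.0734 ms lower for every extra hour of sleep.

The slope β₁ = -17.0734 gives the rate at which the fitted reaction time changes with sleep.

Interpretation:
- Sleep up by 1 hour → predicted reaction time decreases by 17.0734 ms
- This is a linear approximation: the same per-unit change is assumed across the whole observed x range
- The sign (−) gives the direction; the magnitude 17.0734 gives the size of the effect per hour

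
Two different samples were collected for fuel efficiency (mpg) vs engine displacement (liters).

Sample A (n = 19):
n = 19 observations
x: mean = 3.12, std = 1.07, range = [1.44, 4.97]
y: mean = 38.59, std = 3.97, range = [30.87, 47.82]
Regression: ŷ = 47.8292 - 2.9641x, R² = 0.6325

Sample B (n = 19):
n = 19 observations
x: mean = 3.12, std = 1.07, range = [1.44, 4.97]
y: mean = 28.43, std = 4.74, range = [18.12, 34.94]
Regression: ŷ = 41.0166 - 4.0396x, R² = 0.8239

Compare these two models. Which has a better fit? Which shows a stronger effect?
Model B has the better fit (R² = 0.8239 vs 0.6325). Model B shows the stronger effect (|β₁| = 4.0396 vs 2.9641).

Model Comparison:

Fit — compare R²:
- Model A: R² = 0.6325 → 63.25% of variance in fuel efficiency explained
- Model B: R² = 0.8239 → 82.39% of variance in fuel efficiency explained
- 0.8239 > 0.6325 → Model B has the better fit

Effect size (slope magnitude):
- Model A: β₁ = -2.9641 → predicted fuel efficiency falls 2.9641 mpg per additional liter of engine displacement
- Model B: β₁ = -4.0396 → predicted fuel efficiency falls 4.0396 mpg per additional liter of engine displacement
- |-2.9641| < |-4.0396| → Model B shows the stronger marginal effect

Note: The two samples could reflect different populations, time periods, or measurement quality.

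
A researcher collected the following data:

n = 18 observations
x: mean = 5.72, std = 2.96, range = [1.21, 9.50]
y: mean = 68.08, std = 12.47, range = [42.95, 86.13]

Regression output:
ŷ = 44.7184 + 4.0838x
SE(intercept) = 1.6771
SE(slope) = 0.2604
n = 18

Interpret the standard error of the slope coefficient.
SE(slope) = 0.2604 measures the uncertainty in the estimated slope. The coefficient is estimated precisely (SE/|β̂₁| = 6.4%).

What SE measures:
- The standard error quantifies the sampling variability of the coefficient estimate
- It is the estimated standard deviation of β̂₁ across hypothetical repeated samples of the same size
- Smaller SE → more precise estimate

Relative precision:
- SE / |β̂₁| = 0.2604 / 4.0838 = 6.4%
- Rule of thumb (under 20%: precise; 20% to under 50%: moderately precise; 50% or more: imprecise) → precise

Link to interval estimation: a confidence interval for β₁ is β̂₁ ± t* × 0.2604, so SE sets the half-width per unit of t*.

What drives SE(β̂₁): wider spread of x values → smaller SE.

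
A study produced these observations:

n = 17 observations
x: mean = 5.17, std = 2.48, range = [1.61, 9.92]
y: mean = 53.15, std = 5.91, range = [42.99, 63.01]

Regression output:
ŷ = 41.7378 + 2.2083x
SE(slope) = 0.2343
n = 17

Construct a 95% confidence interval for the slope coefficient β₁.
The 95% CI for β₁ is (1.7089, 2.7077)

Confidence interval for the slope:

The 95% CI for β₁ is: β̂₁ ± t*(α/2, n-2) × SE(β̂₁)

Step 1: Find critical t-value
- Confidence level = 0.95
- Degrees of freedom = n - 2 = 17 - 2 = 15
- t*(α/2, 15) = 2.1314

Step 2: Calculate margin of error
Margin = 2.1314 × 0.2343 = 0.4994

Step 3: Construct interval
CI = 2.2083 ± 0.4994
CI = (1.7089, 2.7077)

Interpretation: We are 95% confident that the true slope β₁ lies between 1.7089 and 2.7077.
Since 0 is outside the interval, a two-sided test at α = 0.05 would reject H₀: β₁ = 0.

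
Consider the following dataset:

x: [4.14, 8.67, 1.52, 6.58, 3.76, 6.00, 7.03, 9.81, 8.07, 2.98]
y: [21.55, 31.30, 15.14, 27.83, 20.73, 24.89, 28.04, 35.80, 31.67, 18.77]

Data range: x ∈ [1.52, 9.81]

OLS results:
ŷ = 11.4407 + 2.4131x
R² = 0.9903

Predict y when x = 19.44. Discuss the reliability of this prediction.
ŷ = 58.3514, but this is extrapolation (above the data range [1.52, 9.81]) and may be unreliable.

Prediction calculation:
ŷ = 11.4407 + 2.4131 × 19.44
ŷ = 58.3514

Reliability:
- Data range: x ∈ [1.52, 9.81]
- Prediction point: x = 19.44 is 9.63 units above the observed range → this is EXTRAPOLATION, not interpolation

Why that matters here:
- The standard error of prediction grows with (x − x̄)², and x = 19.44 is far from x̄ = 5.86
- Real relationships often flatten, saturate, or turn nonlinear at extremes

Report the number if required, but flag clearly that it is an extrapolation.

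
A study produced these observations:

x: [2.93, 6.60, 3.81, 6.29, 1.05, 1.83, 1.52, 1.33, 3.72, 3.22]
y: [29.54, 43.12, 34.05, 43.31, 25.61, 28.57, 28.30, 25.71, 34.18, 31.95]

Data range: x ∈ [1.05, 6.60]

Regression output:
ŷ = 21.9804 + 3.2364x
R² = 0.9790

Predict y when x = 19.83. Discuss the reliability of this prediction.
The equation gives ŷ = 86.1582; however x = 19.83 is 13.23 units above the observed range, so this extrapolated value should not be trusted.

Prediction calculation:
ŷ = 21.9804 + 3.2364 × 19.83
ŷ = 86.1582

Reliability:
- Data range: x ∈ [1.05, 6.60]
- Prediction point: x = 19.83 is 13.23 units above the observed range → this is EXTRAPOLATION, not interpolation

Why that matters here:
- R² describes fit only over the sampled x values; it says nothing about behaviour beyond them
- The standard error of prediction grows with (x − x̄)², and x = 19.83 is far from x̄ = 3.23
- The linear relationship may not hold outside the observed range

The R² = 0.9790 only validates the fit within [1.05, 6.60]; treat ŷ = 86.1582 with caution.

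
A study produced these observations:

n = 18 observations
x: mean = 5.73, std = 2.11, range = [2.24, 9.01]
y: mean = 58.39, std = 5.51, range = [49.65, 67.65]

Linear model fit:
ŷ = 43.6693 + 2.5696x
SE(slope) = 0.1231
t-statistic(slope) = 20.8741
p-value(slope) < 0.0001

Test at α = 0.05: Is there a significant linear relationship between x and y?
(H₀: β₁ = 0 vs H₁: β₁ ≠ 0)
p-value < 0.0001 < α = 0.05, so we reject H₀. The relationship is significant.

Hypothesis test for the slope coefficient:

H₀: β₁ = 0 (no linear relationship)
H₁: β₁ ≠ 0 (linear relationship exists)

Test statistic: t = β̂₁ / SE(β̂₁) = 2.5696 / 0.1231 = 20.8741

The p-value (<0.0001) is the probability, under H₀, of a t-statistic at least as extreme as |t| = 20.8741 (two-sided, df = n − 2 = 16).

Decision rule: reject H₀ if p-value < α.
p-value < 0.0001 < α = 0.05 → reject H₀.

Conclusion: the linear association between x and y is significant at the 5% level.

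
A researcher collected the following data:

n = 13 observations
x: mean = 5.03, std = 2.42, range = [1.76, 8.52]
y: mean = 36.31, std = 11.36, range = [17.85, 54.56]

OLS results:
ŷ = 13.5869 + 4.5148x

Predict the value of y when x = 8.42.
ŷ = 51.6015

x = 8.42 lies inside the observed range [1.76, 8.52], so the fitted equation applies directly:

ŷ = 13.5869 + 4.5148 × 8.42
ŷ = 13.5869 + 38.0146
ŷ = 51.6015

This is a point prediction; actual observations scatter around it by roughly the residual standard deviation.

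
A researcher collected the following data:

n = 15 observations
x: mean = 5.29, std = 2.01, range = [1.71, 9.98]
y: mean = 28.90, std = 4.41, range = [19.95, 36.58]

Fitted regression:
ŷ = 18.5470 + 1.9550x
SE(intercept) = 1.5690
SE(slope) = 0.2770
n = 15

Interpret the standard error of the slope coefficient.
The slope 1.9550 is pinned down to within about ±0.2770 (one SE) by these data — relative uncertainty 14.2%, i.e. precise.

SE(β̂₁) = s / √Sxx, where s is the residual standard deviation and Sxx = Σ(x − x̄)². It is the yardstick for how far β̂₁ = 1.9550 could plausibly be from the true slope.

Relative precision:
- SE / |β̂₁| = 0.2770 / 1.9550 = 14.2%
- Rule of thumb (under 20%: precise; 20% to under 50%: moderately precise; 50% or more: imprecise) → precise

Rough 95% range (±2 SE): 1.9550 ± 0.5540 → (1.4010, 2.5090).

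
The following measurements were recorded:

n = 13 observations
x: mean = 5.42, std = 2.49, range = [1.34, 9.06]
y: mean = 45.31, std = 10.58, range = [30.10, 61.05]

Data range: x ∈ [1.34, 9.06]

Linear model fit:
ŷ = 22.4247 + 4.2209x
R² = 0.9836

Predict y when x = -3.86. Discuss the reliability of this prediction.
ŷ = 6.1320, but this is extrapolation (below the data range [1.34, 9.06]) and may be unreliable.

Prediction calculation:
ŷ = 22.4247 + 4.2209 × (-3.86)
ŷ = 6.1320

Reliability:
- Data range: x ∈ [1.34, 9.06]
- Prediction point: x = -3.86 is 5.20 units below the observed range → this is EXTRAPOLATION, not interpolation

Why that matters here:
- There are no observations near this x to validate the fitted line there
- The standard error of prediction grows with (x − x̄)², and x = -3.86 is far from x̄ = 5.42

Report the number if required, but flag clearly that it is an extrapolation.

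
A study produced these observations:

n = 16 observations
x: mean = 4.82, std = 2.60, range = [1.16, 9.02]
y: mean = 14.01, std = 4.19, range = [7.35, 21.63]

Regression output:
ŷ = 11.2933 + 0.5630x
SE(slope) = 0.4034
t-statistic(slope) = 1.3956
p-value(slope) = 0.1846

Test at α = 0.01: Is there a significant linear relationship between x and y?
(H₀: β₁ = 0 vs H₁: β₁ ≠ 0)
Since p-value = 0.1846 ≥ α = 0.01, fail to reject H₀ — the slope is not significantly different from 0.

Hypothesis test for the slope coefficient:

H₀: β₁ = 0 (no linear relationship)
H₁: β₁ ≠ 0 (linear relationship exists)

Test statistic: t = β̂₁ / SE(β̂₁) = 0.5630 / 0.4034 = 1.3956

p = 0.1846: how often a slope estimate this far from 0 (in SE units) would arise by chance if β₁ were truly 0.

Decision rule: reject H₀ if p-value < α.
p-value = 0.1846 ≥ α = 0.01 → fail to reject H₀.

At α = 0.01 the data do not provide convincing evidence of a nonzero slope.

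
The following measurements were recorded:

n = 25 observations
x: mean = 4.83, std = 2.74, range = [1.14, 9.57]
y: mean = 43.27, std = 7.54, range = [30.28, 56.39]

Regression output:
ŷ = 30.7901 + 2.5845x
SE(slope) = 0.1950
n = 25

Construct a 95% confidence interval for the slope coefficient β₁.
The 95% CI for β₁ is (2.1811, 2.9879)

Confidence interval for the slope:

The 95% CI for β₁ is: β̂₁ ± t*(α/2, n-2) × SE(β̂₁)

Step 1: Find critical t-value
- Confidence level = 0.95
- Degrees of freedom = n - 2 = 25 - 2 = 23
- t*(α/2, 23) = 2.0687

Step 2: Calculate margin of error
Margin = 2.0687 × 0.1950 = 0.4034

Step 3: Construct interval
CI = 2.5845 ± 0.4034
CI = (2.1811, 2.9879)

Interpretation: intervals built this way capture the true β₁ in 95% of repeated samples; here the plausible range for the per-unit effect of x on y is 2.1811 to 2.9879.
Both endpoints are positive, so the data support a genuinely positive slope at this confidence level.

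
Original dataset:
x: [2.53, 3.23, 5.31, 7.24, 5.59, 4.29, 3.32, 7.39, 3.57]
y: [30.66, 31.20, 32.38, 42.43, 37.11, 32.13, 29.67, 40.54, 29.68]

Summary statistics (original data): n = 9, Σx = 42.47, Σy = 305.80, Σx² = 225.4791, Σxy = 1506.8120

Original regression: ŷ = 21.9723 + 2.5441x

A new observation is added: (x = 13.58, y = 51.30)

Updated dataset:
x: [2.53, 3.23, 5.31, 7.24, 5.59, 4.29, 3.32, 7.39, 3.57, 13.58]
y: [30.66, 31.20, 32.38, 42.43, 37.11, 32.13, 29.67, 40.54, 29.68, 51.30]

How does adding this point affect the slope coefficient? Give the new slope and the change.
The slope changes from 2.5441 to 2.1092 (change of -0.4349, or -17.1%).

x = 13.58 lies well outside the original x-range [2.53, 7.39] (x̄ ≈ 4.72), so this observation has high leverage and can move the slope substantially.

Step 1: Update the sums with the new point (n goes from 9 to 10)
Σx  = 42.47 + 13.58 = 56.05
Σy  = 305.80 + 51.30 = 357.10
Σx² = 225.4791 + 13.58² = 225.4791 + 184.4164 = 409.8955
Σxy = 1506.8120 + 13.58×51.30 = 1506.8120 + 696.6540 = 2203.4660

Step 2: Recompute the slope with b₁ = (nΣxy − ΣxΣy) / (nΣx² − (Σx)²)
Numerator   = 10×2203.4660 − 56.05×357.10 = 22034.6600 − 20015.4550 = 2019.2050
Denominator = 10×409.8955 − 56.05² = 4098.9550 − 3141.6025 = 957.3525
b₁(new) = 2019.2050 / 957.3525 = 2.1092

(Same formula on the original sums: (9×1506.8120 − 42.47×305.80) / (9×225.4791 − 42.47²) = 573.9820 / 225.6110 = 2.5441, matching the given fit.)

Step 3: Change in slope
Δβ₁ = 2.1092 − 2.5441 = -0.4349
Relative change = -0.4349 / 2.5441 × 100% = -17.1%
→ the slope decreases when the point is added.

A high-leverage point only changes the slope if it is off the original line; here y = 51.30 is below the original trend, so the slope decreases.
In practice: examine leverage (hᵢ) and Cook's distance rather than deleting it automatically.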